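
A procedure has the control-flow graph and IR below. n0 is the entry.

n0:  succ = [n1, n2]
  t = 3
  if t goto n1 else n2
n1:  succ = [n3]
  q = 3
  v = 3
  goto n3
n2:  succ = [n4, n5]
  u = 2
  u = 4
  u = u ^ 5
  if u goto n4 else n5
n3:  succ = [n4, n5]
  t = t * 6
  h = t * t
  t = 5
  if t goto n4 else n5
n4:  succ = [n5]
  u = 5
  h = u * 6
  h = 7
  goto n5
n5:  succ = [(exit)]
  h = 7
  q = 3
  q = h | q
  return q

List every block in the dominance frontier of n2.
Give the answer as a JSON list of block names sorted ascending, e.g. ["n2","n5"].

idom tree: n1←n0 n2←n0 n3←n1 n4←n0 n5←n0
Dom∩ at merges:
  n4: preds {n2,n3}: {n0,n2} ∩ {n0,n1,n3} = {n0}; idom=n0
  n5: preds {n2,n3,n4}: {n0,n2} ∩ {n0,n1,n3} ∩ {n0,n4} = {n0}; idom=n0

Frontier:
  join n4 pred n2: n2 stop@n0
  join n4 pred n3: n3→n1 stop@n0
  join n5 pred n2: n2 stop@n0
  join n5 pred n3: n3→n1 stop@n0
  join n5 pred n4: n4 stop@n0
  n0 → ∅
  n1 → {n4,n5}
  n2 → {n4,n5}
  n3 → {n4,n5}
  n4 → {n5}
  n5 → ∅

DF(n2) = ["n4", "n5"]

Answer: ["n4", "n5"]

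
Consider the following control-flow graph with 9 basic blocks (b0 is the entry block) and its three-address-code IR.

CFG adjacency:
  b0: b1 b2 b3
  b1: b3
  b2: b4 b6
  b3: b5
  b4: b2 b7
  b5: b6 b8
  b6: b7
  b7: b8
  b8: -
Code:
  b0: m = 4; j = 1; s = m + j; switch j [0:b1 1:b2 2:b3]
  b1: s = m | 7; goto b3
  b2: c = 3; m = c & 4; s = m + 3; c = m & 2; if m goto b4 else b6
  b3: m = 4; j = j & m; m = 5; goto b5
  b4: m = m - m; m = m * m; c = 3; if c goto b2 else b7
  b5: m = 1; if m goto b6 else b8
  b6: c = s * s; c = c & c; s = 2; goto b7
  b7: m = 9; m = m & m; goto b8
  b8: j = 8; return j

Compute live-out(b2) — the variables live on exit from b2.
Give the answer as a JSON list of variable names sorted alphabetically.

Answer: ["m", "s"]

Analysis:
def/use:
  b0 def {j,m,s} use ∅
  b1 def {s} use {m}
  b2 def {c,m,s} use ∅
  b3 def {j,m} use {j}
  b4 def {c,m} use {m}
  b5 def {m} use ∅
  b6 def {c,s} use {s}
  b7 def {m} use ∅
  b8 def {j} use ∅

Backward fixpoint:
  b0 li=∅ lo={j,m,s}
  b1 li={j,m} lo={j,s}
  b2 li=∅ lo={m,s}
  b3 li={j,s} lo={s}
  b4 li={m} lo=∅
  b5 li={s} lo={s}
  b6 li={s} lo=∅
  b7 li=∅ lo=∅
  b8 li=∅ lo=∅

live-out(b2) = ["m", "s"]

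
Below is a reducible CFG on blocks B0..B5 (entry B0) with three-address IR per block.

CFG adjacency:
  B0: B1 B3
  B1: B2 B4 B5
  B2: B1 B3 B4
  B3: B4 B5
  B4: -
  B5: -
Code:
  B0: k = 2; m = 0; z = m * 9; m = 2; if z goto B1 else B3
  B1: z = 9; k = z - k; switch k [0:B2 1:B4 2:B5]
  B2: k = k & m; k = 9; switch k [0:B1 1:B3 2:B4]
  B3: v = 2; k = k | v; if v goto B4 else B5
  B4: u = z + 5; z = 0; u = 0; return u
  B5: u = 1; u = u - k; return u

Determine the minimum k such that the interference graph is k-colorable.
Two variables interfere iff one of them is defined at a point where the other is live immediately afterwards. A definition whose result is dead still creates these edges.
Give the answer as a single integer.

Answer: 3

Derivation:
def/use:
  B0 def {k,m,z} use ∅
  B1 def {k,z} use {k}
  B2 def {k} use {k,m}
  B3 def {k,v} use {k}
  B4 def {u,z} use {z}
  B5 def {u} use {k}

Live sets:
  B0: in=∅ out={k,m,z}
  B1: in={k,m} out={k,m,z}
  B2: in={k,m,z} out={k,m,z}
  B3: in={k,z} out={k,z}
  B4: in={z} out=∅
  B5: in={k} out=∅

Interfere edges:
  k — {m,u,v,z}
  m — {k,z}
  u — {k}
  v — {k,z}
  z — {k,m,v}

Chromatic number:
  clique {k,m,z} ⇒ need ≥ 3
  3-colouring: r0={k}  r1={u,z}  r2={m,v}
  χ = 3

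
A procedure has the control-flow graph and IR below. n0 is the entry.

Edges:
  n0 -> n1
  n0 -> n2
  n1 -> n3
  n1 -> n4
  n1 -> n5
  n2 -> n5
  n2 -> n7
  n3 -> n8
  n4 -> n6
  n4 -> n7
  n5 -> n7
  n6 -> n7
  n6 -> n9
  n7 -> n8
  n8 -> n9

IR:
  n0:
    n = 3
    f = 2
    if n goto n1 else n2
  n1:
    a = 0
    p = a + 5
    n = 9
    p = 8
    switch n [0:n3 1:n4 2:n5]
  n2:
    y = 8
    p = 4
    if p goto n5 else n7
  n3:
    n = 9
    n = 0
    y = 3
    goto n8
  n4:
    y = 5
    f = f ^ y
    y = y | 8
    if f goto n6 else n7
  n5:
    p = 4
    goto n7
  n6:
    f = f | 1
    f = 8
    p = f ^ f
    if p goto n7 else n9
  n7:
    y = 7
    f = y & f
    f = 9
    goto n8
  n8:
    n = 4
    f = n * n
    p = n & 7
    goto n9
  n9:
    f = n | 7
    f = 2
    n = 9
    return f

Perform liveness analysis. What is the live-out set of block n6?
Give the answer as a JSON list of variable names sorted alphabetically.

Per-block:
  n0: def={f,n} ue=∅
  n1: def={a,n,p} ue=∅
  n2: def={p,y} ue=∅
  n3: def={n,y} ue=∅
  n4: def={f,y} ue={f}
  n5: def={p} ue=∅
  n6: def={f,p} ue={f}
  n7: def={f,y} ue={f}
  n8: def={f,n,p} ue=∅
  n9: def={f,n} ue={n}

Live sets:
  n0: in=∅ out={f}
  n1: in={f} out={f,n}
  n2: in={f} out={f}
  n3: in=∅ out=∅
  n4: in={f,n} out={f,n}
  n5: in={f} out={f}
  n6: in={f,n} out={f,n}
  n7: in={f} out=∅
  n8: in=∅ out={n}
  n9: in={n} out=∅

live-out(n6) = ["f", "n"]

Answer: ["f", "n"]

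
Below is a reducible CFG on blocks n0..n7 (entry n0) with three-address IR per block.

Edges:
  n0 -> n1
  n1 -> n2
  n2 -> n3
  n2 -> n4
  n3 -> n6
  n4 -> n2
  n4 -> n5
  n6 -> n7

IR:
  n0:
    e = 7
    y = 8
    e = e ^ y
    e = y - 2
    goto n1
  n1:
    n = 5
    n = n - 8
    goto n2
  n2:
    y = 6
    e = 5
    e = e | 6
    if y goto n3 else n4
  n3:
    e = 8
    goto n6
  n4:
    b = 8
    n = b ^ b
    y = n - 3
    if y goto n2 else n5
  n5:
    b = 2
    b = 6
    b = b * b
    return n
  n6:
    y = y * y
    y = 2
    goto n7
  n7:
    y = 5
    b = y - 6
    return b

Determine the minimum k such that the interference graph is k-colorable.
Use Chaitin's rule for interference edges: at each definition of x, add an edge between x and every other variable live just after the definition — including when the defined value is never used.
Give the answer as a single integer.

Block summaries:
  n0: def={e,y} ue=∅
  n1: def={n} ue=∅
  n2: def={e,y} ue=∅
  n3: def={e} ue=∅
  n4: def={b,n,y} ue=∅
  n5: def={b} ue={n}
  n6: def={y} ue={y}
  n7: def={b,y} ue=∅

Backward fixpoint:
  live n0: ∅→∅
  live n1: ∅→∅
  live n2: ∅→{y}
  live n3: {y}→{y}
  live n4: ∅→{n}
  live n5: {n}→∅
  live n6: {y}→∅
  live n7: ∅→∅

Conflict graph:
  b — {n}
  e — {y}
  n — {b,y}
  y — {e,n}

Chromatic number:
  {b,n} pairwise interfere (2-clique) ⇒ χ ≥ 2
  2-colouring: r0={e,n}  r1={b,y}
  χ = 2

Answer: 2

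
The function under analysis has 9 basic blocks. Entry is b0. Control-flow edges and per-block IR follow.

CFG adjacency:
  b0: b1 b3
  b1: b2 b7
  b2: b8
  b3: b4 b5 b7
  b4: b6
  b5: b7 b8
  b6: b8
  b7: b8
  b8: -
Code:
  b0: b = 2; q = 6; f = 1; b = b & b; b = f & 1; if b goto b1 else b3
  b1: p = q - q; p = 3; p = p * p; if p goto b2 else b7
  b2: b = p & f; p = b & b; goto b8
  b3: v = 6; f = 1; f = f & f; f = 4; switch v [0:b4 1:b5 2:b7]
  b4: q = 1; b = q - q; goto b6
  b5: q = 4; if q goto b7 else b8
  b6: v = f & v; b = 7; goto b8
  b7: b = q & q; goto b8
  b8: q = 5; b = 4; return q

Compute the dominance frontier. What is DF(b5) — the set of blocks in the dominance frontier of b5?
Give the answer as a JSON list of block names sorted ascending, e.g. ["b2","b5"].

Answer: ["b7", "b8"]

Working:
idom tree: b1←b0 b2←b1 b3←b0 b4←b3 b5←b3 b6←b4 b7←b0 b8←b0
Join-block Dom:
  b7: preds {b1,b3,b5}: {b0,b1} ∩ {b0,b3} ∩ {b0,b3,b5} = {b0}; idom=b0
  b8: preds {b2,b5,b6,b7}: {b0,b1,b2} ∩ {b0,b3,b5} ∩ {b0,b3,b4,b6} ∩ {b0,b7} = {b0}; idom=b0

DF walk-up:
  join b7 pred b1: b1 stop@b0
  join b7 pred b3: b3 stop@b0
  join b7 pred b5: b5→b3 stop@b0
  join b8 pred b2: b2→b1 stop@b0
  join b8 pred b5: b5→b3 stop@b0
  join b8 pred b6: b6→b4→b3 stop@b0
  join b8 pred b7: b7 stop@b0
  b0 → ∅
  b1 → {b7,b8}
  b2 → {b8}
  b3 → {b7,b8}
  b4 → {b8}
  b5 → {b7,b8}
  b6 → {b8}
  b7 → {b8}
  b8 → ∅

DF(b5) = ["b7", "b8"]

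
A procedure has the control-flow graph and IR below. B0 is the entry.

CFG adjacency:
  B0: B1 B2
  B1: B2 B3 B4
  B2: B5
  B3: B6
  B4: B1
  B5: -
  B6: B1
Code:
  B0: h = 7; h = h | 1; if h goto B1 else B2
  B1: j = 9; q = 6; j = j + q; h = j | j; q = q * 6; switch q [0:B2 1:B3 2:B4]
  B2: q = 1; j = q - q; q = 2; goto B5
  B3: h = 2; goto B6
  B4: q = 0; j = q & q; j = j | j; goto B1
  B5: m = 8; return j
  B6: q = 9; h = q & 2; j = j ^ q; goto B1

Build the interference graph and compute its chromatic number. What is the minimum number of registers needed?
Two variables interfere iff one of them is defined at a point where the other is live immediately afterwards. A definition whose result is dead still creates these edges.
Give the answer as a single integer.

def/use:
  B0 def {h} use ∅
  B1 def {h,j,q} use ∅
  B2 def {j,q} use ∅
  B3 def {h} use ∅
  B4 def {j,q} use ∅
  B5 def {m} use {j}
  B6 def {h,j,q} use {j}

Backward fixpoint:
  B0: in=∅ out=∅
  B1: in=∅ out={j}
  B2: in=∅ out={j}
  B3: in={j} out={j}
  B4: in=∅ out=∅
  B5: in={j} out=∅
  B6: in={j} out=∅

Interfere edges:
  h↔{j,q}
  j↔{h,m,q}
  m↔{j}
  q↔{h,j}

Colouring:
  {h,j,q} pairwise interfere (3-clique) ⇒ χ ≥ 3
  3-colouring: R0={j}  R1={h,m}  R2={q}
  χ = 3

Answer: 3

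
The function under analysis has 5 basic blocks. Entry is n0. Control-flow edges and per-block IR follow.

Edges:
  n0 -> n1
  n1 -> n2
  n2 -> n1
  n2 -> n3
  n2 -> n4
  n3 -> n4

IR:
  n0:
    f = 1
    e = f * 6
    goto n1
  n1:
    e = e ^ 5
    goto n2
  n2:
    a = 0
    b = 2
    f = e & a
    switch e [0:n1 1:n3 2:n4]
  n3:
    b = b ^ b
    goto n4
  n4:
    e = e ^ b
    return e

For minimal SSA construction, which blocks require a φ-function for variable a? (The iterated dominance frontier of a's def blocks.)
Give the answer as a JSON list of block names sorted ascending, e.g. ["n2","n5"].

Answer: ["n1"]

Analysis:
idom tree: n1←n0 n2←n1 n3←n2 n4←n2
Dom at joins:
  n1: preds {n0,n2}: {n0} ∩ {n0,n1,n2} = {n0}; idom=n0
  n4: preds {n2,n3}: {n0,n1,n2} ∩ {n0,n1,n2,n3} = {n0,n1,n2}; idom=n2

Frontier:
  n1←n0: walk · to n0
  n1←n2: walk n2→n1 to n0
  n4←n2: walk · to n2
  n4←n3: walk n3 to n2
  n0 → ∅
  n1 → {n1}
  n2 → {n1}
  n3 → {n4}
  n4 → ∅

φ for a: defs {n2}
  DF⁺ = {n1}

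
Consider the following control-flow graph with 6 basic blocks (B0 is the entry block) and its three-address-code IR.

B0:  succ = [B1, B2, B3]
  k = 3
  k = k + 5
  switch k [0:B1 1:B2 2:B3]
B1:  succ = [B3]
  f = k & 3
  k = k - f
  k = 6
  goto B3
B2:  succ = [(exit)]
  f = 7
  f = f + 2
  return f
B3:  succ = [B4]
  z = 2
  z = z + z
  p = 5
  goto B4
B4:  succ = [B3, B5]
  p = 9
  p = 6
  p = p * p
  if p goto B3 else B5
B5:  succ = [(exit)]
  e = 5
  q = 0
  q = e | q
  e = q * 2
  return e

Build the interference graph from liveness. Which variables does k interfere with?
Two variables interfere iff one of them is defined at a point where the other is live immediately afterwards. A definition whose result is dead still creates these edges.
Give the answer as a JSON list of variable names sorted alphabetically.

Answer: ["f"]

Analysis:
def/use:
  B0 def {k} use ∅
  B1 def {f,k} use {k}
  B2 def {f} use ∅
  B3 def {p,z} use ∅
  B4 def {p} use ∅
  B5 def {e,q} use ∅

Liveness:
  B0 li=∅ lo={k}
  B1 li={k} lo=∅
  B2 li=∅ lo=∅
  B3 li=∅ lo=∅
  B4 li=∅ lo=∅
  B5 li=∅ lo=∅

Interfere edges:
  e — {q}
  f — {k}
  k — {f}
  p — ∅
  q — {e}
  z — ∅

N(k) = ["f"]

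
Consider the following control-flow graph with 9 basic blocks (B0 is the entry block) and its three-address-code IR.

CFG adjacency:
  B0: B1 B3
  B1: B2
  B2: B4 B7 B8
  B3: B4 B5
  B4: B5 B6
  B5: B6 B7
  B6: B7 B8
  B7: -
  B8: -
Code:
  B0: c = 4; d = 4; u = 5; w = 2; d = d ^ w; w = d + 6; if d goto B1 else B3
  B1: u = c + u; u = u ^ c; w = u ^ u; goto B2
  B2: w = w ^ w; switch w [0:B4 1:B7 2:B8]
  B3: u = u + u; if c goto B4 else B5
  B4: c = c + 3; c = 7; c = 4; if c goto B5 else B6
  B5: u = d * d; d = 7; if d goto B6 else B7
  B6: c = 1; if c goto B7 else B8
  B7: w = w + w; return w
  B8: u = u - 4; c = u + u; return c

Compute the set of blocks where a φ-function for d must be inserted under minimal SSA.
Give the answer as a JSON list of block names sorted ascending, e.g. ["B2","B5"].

Answer: ["B6", "B7", "B8"]

Derivation:
idom tree: B1←B0 B2←B1 B3←B0 B4←B0 B5←B0 B6←B0 B7←B0 B8←B0
Join-block Dom:
  B4: preds {B2,B3}: {B0,B1,B2} ∩ {B0,B3} = {B0}; idom=B0
  B5: preds {B3,B4}: {B0,B3} ∩ {B0,B4} = {B0}; idom=B0
  B6: preds {B4,B5}: {B0,B4} ∩ {B0,B5} = {B0}; idom=B0
  B7: preds {B2,B5,B6}: {B0,B1,B2} ∩ {B0,B5} ∩ {B0,B6} = {B0}; idom=B0
  B8: preds {B2,B6}: {B0,B1,B2} ∩ {B0,B6} = {B0}; idom=B0

Frontier:
  join B4 pred B2: B2→B1 stop@B0
  join B4 pred B3: B3 stop@B0
  join B5 pred B3: B3 stop@B0
  join B5 pred B4: B4 stop@B0
  join B6 pred B4: B4 stop@B0
  join B6 pred B5: B5 stop@B0
  join B7 pred B2: B2→B1 stop@B0
  join B7 pred B5: B5 stop@B0
  join B7 pred B6: B6 stop@B0
  join B8 pred B2: B2→B1 stop@B0
  join B8 pred B6: B6 stop@B0
  B0 → ∅
  B1 → {B4,B7,B8}
  B2 → {B4,B7,B8}
  B3 → {B4,B5}
  B4 → {B5,B6}
  B5 → {B6,B7}
  B6 → {B7,B8}
  B7 → ∅
  B8 → ∅

φ for d: defs {B0,B5}
  DF⁺ = {B6,B7,B8}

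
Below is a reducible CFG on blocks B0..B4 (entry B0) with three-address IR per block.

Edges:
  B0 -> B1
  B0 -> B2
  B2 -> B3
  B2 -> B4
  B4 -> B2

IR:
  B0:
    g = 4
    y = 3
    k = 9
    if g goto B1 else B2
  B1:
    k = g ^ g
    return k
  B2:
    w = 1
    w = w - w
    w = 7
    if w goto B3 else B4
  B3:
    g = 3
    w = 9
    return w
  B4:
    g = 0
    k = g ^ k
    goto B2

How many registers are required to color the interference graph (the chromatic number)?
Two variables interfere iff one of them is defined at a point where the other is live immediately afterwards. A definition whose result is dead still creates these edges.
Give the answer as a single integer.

Block summaries:
  B0: def={g,k,y} ue=∅
  B1: def={k} ue={g}
  B2: def={w} ue=∅
  B3: def={g,w} ue=∅
  B4: def={g,k} ue={k}

Backward fixpoint:
  B0 li=∅ lo={g,k}
  B1 li={g} lo=∅
  B2 li={k} lo={k}
  B3 li=∅ lo=∅
  B4 li={k} lo={k}

Interference:
  g — {k,y}
  k — {g,w}
  w — {k}
  y — {g}

Chromatic number:
  {g,k} pairwise interfere (2-clique) ⇒ χ ≥ 2
  assign g→c0 k→c1 w→c0 y→c1 — no edge inside a register ⇒ χ ≤ 2
  χ = 2

Answer: 2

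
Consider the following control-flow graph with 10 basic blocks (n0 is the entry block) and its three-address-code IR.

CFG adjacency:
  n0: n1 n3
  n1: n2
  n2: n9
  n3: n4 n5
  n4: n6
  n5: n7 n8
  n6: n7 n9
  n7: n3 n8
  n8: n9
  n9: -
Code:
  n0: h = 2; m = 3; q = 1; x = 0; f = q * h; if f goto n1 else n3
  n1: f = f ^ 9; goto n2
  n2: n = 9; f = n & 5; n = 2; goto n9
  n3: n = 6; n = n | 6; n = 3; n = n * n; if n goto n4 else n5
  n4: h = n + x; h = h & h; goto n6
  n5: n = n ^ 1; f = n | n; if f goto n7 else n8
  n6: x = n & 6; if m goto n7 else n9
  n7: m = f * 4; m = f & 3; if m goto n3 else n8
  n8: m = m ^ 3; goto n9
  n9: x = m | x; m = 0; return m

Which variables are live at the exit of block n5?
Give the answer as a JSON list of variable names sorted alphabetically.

def/use:
  n0: def={f,h,m,q,x} ue=∅
  n1: def={f} ue={f}
  n2: def={f,n} ue=∅
  n3: def={n} ue=∅
  n4: def={h} ue={n,x}
  n5: def={f,n} ue={n}
  n6: def={x} ue={m,n}
  n7: def={m} ue={f}
  n8: def={m} ue={m}
  n9: def={m,x} ue={m,x}

Liveness:
  live n0: ∅→{f,m,x}
  live n1: {f,m,x}→{m,x}
  live n2: {m,x}→{m,x}
  live n3: {f,m,x}→{f,m,n,x}
  live n4: {f,m,n,x}→{f,m,n}
  live n5: {m,n,x}→{f,m,x}
  live n6: {f,m,n}→{f,m,x}
  live n7: {f,x}→{f,m,x}
  live n8: {m,x}→{m,x}
  live n9: {m,x}→∅

live-out(n5) = ["f", "m", "x"]

Answer: ["f", "m", "x"]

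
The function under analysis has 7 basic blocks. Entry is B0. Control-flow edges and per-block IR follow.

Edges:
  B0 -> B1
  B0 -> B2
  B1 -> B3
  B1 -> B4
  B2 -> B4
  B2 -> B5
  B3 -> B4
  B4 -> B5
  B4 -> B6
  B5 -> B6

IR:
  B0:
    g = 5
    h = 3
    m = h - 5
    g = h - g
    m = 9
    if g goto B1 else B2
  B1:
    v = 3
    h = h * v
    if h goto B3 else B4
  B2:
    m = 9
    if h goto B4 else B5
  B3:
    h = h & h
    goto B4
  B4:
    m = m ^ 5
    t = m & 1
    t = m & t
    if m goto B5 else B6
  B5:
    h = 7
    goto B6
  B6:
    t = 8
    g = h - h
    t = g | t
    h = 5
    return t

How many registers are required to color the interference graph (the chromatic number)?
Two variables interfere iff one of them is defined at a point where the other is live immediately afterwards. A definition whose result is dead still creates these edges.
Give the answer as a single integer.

Answer: 4

Analysis:
Per-block:
  B0: {g,h,m} / ∅
  B1: {h,v} / {h}
  B2: {m} / {h}
  B3: {h} / {h}
  B4: {m,t} / {m}
  B5: {h} / ∅
  B6: {g,h,t} / {h}

Backward fixpoint:
  live B0: ∅→{h,m}
  live B1: {h,m}→{h,m}
  live B2: {h}→{h,m}
  live B3: {h,m}→{h,m}
  live B4: {h,m}→{h}
  live B5: ∅→{h}
  live B6: {h}→∅

Conflict graph:
  g — {h,m,t}
  h — {g,m,t,v}
  m — {g,h,t,v}
  t — {g,h,m}
  v — {h,m}

Registers:
  clique {g,h,m,t} ⇒ need ≥ 4
  4-colouring: r0={h}  r1={m}  r2={g,v}  r3={t}
  χ = 4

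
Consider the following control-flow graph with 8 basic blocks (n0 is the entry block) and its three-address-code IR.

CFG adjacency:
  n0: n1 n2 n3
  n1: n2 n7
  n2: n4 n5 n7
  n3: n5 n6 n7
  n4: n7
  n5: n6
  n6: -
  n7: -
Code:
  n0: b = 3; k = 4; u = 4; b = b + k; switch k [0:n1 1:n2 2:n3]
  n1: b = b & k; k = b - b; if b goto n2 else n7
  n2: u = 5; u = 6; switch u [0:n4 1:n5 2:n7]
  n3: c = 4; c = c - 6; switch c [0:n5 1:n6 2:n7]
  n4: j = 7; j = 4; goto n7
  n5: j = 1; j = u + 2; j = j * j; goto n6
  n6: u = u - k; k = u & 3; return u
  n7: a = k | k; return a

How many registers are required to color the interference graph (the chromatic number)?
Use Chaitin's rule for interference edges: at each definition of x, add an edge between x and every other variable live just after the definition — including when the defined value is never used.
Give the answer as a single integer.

Per-block:
  n0: {b,k,u} / ∅
  n1: {b,k} / {b,k}
  n2: {u} / ∅
  n3: {c} / ∅
  n4: {j} / ∅
  n5: {j} / {u}
  n6: {k,u} / {k,u}
  n7: {a} / {k}

Live sets:
  n0 li=∅ lo={b,k,u}
  n1 li={b,k} lo={k}
  n2 li={k} lo={k,u}
  n3 li={k,u} lo={k,u}
  n4 li={k} lo={k}
  n5 li={k,u} lo={k,u}
  n6 li={k,u} lo=∅
  n7 li={k} lo=∅

Interfere edges:
  a — ∅
  b — {k,u}
  c — {k,u}
  j — {k,u}
  k — {b,c,j,u}
  u — {b,c,j,k}

Chromatic number:
  clique {b,k,u} ⇒ need ≥ 3
  assign a→r0 b→r2 c→r2 j→r2 k→r0 u→r1 — no edge inside a register ⇒ χ ≤ 3
  χ = 3

Answer: 3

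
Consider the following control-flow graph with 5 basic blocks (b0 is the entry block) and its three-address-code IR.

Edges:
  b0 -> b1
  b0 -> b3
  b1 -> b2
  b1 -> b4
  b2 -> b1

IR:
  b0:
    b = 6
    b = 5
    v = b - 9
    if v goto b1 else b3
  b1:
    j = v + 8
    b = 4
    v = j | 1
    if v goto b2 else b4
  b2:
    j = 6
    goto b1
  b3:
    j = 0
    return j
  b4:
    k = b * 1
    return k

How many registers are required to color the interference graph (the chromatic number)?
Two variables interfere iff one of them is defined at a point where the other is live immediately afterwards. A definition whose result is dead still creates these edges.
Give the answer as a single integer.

Answer: 3

Working:
Block summaries:
  b0 def {b,v} use ∅
  b1 def {b,j,v} use {v}
  b2 def {j} use ∅
  b3 def {j} use ∅
  b4 def {k} use {b}

Liveness:
  b0 li=∅ lo={v}
  b1 li={v} lo={b,v}
  b2 li={v} lo={v}
  b3 li=∅ lo=∅
  b4 li={b} lo=∅

Interference:
  b: {j,v}
  j: {b,v}
  k: ∅
  v: {b,j}

Chromatic number:
  {b,j,v} pairwise interfere (3-clique) ⇒ χ ≥ 3
  assign b→r0 j→r1 k→r0 v→r2 — no edge inside a register ⇒ χ ≤ 3
  χ = 3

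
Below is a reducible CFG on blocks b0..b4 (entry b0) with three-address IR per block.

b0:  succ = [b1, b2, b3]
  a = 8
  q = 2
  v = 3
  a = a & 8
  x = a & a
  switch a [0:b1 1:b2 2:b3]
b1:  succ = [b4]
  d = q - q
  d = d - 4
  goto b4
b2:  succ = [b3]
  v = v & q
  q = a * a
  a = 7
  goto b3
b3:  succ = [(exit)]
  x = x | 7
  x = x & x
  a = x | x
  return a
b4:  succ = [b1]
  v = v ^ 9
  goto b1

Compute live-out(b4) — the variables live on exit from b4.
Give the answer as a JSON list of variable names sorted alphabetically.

Block summaries:
  b0: {a,q,v,x} / ∅
  b1: {d} / {q}
  b2: {a,q,v} / {a,q,v}
  b3: {a,x} / {x}
  b4: {v} / {v}

Liveness:
  b0 li=∅ lo={a,q,v,x}
  b1 li={q,v} lo={q,v}
  b2 li={a,q,v,x} lo={x}
  b3 li={x} lo=∅
  b4 li={q,v} lo={q,v}

live-out(b4) = ["q", "v"]

Answer: ["q", "v"]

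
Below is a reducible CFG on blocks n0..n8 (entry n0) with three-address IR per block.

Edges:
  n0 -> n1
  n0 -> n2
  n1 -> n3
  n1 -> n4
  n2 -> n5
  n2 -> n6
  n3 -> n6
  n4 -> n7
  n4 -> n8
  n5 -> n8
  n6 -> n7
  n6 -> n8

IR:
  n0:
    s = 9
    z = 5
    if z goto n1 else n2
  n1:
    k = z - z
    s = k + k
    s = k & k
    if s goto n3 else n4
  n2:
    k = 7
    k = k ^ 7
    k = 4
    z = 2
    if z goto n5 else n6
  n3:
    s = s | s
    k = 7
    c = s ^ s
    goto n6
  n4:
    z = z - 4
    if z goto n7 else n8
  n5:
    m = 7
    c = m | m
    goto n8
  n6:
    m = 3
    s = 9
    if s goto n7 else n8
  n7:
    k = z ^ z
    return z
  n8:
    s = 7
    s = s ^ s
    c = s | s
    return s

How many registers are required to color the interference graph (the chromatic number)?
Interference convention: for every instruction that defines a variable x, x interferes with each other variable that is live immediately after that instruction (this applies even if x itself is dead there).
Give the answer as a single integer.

def/use:
  n0 def {s,z} use ∅
  n1 def {k,s} use {z}
  n2 def {k,z} use ∅
  n3 def {c,k,s} use {s}
  n4 def {z} use {z}
  n5 def {c,m} use ∅
  n6 def {m,s} use ∅
  n7 def {k} use {z}
  n8 def {c,s} use ∅

Liveness:
  live n0: ∅→{z}
  live n1: {z}→{s,z}
  live n2: ∅→{z}
  live n3: {s,z}→{z}
  live n4: {z}→{z}
  live n5: ∅→∅
  live n6: {z}→{z}
  live n7: {z}→∅
  live n8: ∅→∅

Interference:
  c: {s,z}
  k: {s,z}
  m: {z}
  s: {c,k,z}
  z: {c,k,m,s}

Colouring:
  lower bound: {c,s,z} mutually conflict ⇒ χ ≥ 3
  assign c→c2 k→c2 m→c1 s→c1 z→c0 — no edge inside a register ⇒ χ ≤ 3
  χ = 3

Answer: 3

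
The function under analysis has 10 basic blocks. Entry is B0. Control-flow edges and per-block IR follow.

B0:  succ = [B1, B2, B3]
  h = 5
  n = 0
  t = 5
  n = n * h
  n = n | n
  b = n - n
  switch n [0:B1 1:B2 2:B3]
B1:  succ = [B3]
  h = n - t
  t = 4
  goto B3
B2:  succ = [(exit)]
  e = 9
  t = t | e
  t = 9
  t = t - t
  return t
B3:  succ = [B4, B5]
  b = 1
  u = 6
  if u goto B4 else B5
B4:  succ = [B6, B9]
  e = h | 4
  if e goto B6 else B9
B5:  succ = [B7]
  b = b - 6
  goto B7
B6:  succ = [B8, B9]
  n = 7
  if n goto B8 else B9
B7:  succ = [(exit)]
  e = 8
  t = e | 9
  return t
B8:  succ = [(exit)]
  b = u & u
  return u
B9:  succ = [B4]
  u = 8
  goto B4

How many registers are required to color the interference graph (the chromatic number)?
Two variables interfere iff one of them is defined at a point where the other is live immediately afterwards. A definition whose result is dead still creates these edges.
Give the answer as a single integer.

Per-block:
  B0: {b,h,n,t} / ∅
  B1: {h,t} / {n,t}
  B2: {e,t} / {t}
  B3: {b,u} / ∅
  B4: {e} / {h}
  B5: {b} / {b}
  B6: {n} / ∅
  B7: {e,t} / ∅
  B8: {b} / {u}
  B9: {u} / ∅

Live sets:
  B0: in=∅ out={h,n,t}
  B1: in={n,t} out={h}
  B2: in={t} out=∅
  B3: in={h} out={b,h,u}
  B4: in={h,u} out={h,u}
  B5: in={b} out=∅
  B6: in={h,u} out={h,u}
  B7: in=∅ out=∅
  B8: in={u} out=∅
  B9: in={h} out={h,u}

Interfere edges:
  b↔{h,n,t,u}
  e↔{h,t,u}
  h↔{b,e,n,t,u}
  n↔{b,h,t,u}
  t↔{b,e,h,n}
  u↔{b,e,h,n}

Colouring:
  {b,h,n,t} pairwise interfere (4-clique) ⇒ χ ≥ 4
  4-colouring: c0={h}  c1={b,e}  c2={n}  c3={t,u}
  χ = 4

Answer: 4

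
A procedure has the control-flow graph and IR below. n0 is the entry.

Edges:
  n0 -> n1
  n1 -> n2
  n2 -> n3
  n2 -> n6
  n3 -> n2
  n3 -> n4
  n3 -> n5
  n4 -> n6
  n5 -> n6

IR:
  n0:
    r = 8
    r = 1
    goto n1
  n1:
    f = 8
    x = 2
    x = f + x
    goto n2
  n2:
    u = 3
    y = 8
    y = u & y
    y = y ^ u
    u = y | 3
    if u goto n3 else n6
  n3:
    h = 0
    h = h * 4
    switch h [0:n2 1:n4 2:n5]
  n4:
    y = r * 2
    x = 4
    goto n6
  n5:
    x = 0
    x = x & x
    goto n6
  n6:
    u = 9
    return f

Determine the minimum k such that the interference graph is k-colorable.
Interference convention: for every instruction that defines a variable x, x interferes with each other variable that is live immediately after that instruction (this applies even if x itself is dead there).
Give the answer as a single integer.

def/use:
  n0: def={r} ue=∅
  n1: def={f,x} ue=∅
  n2: def={u,y} ue=∅
  n3: def={h} ue=∅
  n4: def={x,y} ue={r}
  n5: def={x} ue=∅
  n6: def={u} ue={f}

Live sets:
  n0: in=∅ out={r}
  n1: in={r} out={f,r}
  n2: in={f,r} out={f,r}
  n3: in={f,r} out={f,r}
  n4: in={f,r} out={f}
  n5: in={f} out={f}
  n6: in={f} out=∅

Interference:
  f: {h,r,u,x,y}
  h: {f,r}
  r: {f,h,u,x,y}
  u: {f,r,y}
  x: {f,r}
  y: {f,r,u}

Registers:
  lower bound: {f,r,u,y} mutually conflict ⇒ χ ≥ 4
  4-colouring: R0={f}  R1={r}  R2={h,u,x}  R3={y}
  χ = 4

Answer: 4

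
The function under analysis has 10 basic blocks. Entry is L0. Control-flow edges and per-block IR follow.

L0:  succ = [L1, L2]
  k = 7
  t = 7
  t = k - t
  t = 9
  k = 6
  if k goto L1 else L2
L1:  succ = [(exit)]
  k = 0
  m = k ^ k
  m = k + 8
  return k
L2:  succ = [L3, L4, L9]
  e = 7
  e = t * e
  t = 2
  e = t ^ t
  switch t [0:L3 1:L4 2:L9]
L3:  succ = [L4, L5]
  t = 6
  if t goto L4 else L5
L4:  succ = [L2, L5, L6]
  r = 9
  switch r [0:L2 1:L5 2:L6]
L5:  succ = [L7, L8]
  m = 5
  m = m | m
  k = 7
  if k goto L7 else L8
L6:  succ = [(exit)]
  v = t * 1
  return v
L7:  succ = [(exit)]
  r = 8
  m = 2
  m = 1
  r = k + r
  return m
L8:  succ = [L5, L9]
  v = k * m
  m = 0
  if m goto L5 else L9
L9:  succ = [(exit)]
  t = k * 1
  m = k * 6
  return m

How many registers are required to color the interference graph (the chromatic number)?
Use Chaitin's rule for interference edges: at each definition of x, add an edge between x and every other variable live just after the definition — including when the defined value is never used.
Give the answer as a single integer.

Per-block:
  L0: def={k,t} ue=∅
  L1: def={k,m} ue=∅
  L2: def={e,t} ue={t}
  L3: def={t} ue=∅
  L4: def={r} ue=∅
  L5: def={k,m} ue=∅
  L6: def={v} ue={t}
  L7: def={m,r} ue={k}
  L8: def={m,v} ue={k,m}
  L9: def={m,t} ue={k}

Backward fixpoint:
  L0: in=∅ out={k,t}
  L1: in=∅ out=∅
  L2: in={k,t} out={k,t}
  L3: in={k} out={k,t}
  L4: in={k,t} out={k,t}
  L5: in=∅ out={k,m}
  L6: in={t} out=∅
  L7: in={k} out=∅
  L8: in={k,m} out={k}
  L9: in={k} out=∅

Conflict graph:
  e: {k,t}
  k: {e,m,r,t,v}
  m: {k,r}
  r: {k,m,t}
  t: {e,k,r}
  v: {k}

Colouring:
  clique {e,k,t} ⇒ need ≥ 3
  assign e→r1 k→r0 m→r2 r→r1 t→r2 v→r1 — no edge inside a register ⇒ χ ≤ 3
  χ = 3

Answer: 3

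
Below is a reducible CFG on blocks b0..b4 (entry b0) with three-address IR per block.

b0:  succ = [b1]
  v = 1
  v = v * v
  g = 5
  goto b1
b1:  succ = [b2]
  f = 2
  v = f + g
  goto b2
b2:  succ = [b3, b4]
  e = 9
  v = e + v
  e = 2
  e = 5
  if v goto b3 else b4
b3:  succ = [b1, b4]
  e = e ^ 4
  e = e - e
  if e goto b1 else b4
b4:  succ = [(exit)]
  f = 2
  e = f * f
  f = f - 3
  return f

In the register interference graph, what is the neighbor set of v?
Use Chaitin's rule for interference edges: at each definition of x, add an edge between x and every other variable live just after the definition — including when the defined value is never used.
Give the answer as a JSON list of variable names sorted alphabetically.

Answer: ["e", "g"]

Working:
def/use:
  b0: def={g,v} ue=∅
  b1: def={f,v} ue={g}
  b2: def={e,v} ue={v}
  b3: def={e} ue={e}
  b4: def={e,f} ue=∅

Liveness:
  live b0: ∅→{g}
  live b1: {g}→{g,v}
  live b2: {g,v}→{e,g}
  live b3: {e,g}→{g}
  live b4: ∅→∅

Interference:
  e↔{f,g,v}
  f↔{e,g}
  g↔{e,f,v}
  v↔{e,g}

N(v) = ["e", "g"]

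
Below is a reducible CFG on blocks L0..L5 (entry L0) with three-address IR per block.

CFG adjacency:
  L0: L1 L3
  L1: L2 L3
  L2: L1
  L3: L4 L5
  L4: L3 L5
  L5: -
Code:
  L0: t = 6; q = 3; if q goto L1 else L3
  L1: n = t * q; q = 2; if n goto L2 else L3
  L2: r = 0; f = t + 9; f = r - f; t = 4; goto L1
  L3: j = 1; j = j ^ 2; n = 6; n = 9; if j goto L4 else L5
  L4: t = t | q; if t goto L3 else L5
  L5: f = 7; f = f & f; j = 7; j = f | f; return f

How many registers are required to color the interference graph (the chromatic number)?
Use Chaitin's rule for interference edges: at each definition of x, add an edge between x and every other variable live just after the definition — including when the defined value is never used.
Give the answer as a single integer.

Answer: 4

Working:
Block summaries:
  L0 def {q,t} use ∅
  L1 def {n,q} use {q,t}
  L2 def {f,r,t} use {t}
  L3 def {j,n} use ∅
  L4 def {t} use {q,t}
  L5 def {f,j} use ∅

Backward fixpoint:
  L0 li=∅ lo={q,t}
  L1 li={q,t} lo={q,t}
  L2 li={q,t} lo={q,t}
  L3 li={q,t} lo={q,t}
  L4 li={q,t} lo={q,t}
  L5 li=∅ lo=∅

Conflict graph:
  f — {j,q,r}
  j — {f,n,q,t}
  n — {j,q,t}
  q — {f,j,n,r,t}
  r — {f,q,t}
  t — {j,n,q,r}

Registers:
  lower bound: {j,n,q,t} mutually conflict ⇒ χ ≥ 4
  assign f→r2 j→r1 n→r3 q→r0 r→r1 t→r2 — no edge inside a register ⇒ χ ≤ 4
  χ = 4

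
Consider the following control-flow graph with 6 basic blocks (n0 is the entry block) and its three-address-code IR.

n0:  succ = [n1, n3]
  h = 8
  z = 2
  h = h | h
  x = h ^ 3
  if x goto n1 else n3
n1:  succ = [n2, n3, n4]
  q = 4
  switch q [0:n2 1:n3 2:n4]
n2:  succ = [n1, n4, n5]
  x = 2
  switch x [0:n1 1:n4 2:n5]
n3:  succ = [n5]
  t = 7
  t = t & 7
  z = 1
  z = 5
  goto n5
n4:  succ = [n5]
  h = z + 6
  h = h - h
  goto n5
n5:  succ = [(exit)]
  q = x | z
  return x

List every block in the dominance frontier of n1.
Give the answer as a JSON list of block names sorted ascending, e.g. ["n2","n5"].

idom tree: n1←n0 n2←n1 n3←n0 n4←n1 n5←n0
Dom at joins:
  n1: preds {n0,n2}: {n0} ∩ {n0,n1,n2} = {n0}; idom=n0
  n3: preds {n0,n1}: {n0} ∩ {n0,n1} = {n0}; idom=n0
  n4: preds {n1,n2}: {n0,n1} ∩ {n0,n1,n2} = {n0,n1}; idom=n1
  n5: preds {n2,n3,n4}: {n0,n1,n2} ∩ {n0,n3} ∩ {n0,n1,n4} = {n0}; idom=n0

DF derivation:
  join n1 pred n0: · stop@n0
  join n1 pred n2: n2→n1 stop@n0
  join n3 pred n0: · stop@n0
  join n3 pred n1: n1 stop@n0
  join n4 pred n1: · stop@n1
  join n4 pred n2: n2 stop@n1
  join n5 pred n2: n2→n1 stop@n0
  join n5 pred n3: n3 stop@n0
  join n5 pred n4: n4→n1 stop@n0
  n0: DF=∅
  n1: DF={n1,n3,n5}
  n2: DF={n1,n4,n5}
  n3: DF={n5}
  n4: DF={n5}
  n5: DF=∅

DF(n1) = ["n1", "n3", "n5"]

Answer: ["n1", "n3", "n5"]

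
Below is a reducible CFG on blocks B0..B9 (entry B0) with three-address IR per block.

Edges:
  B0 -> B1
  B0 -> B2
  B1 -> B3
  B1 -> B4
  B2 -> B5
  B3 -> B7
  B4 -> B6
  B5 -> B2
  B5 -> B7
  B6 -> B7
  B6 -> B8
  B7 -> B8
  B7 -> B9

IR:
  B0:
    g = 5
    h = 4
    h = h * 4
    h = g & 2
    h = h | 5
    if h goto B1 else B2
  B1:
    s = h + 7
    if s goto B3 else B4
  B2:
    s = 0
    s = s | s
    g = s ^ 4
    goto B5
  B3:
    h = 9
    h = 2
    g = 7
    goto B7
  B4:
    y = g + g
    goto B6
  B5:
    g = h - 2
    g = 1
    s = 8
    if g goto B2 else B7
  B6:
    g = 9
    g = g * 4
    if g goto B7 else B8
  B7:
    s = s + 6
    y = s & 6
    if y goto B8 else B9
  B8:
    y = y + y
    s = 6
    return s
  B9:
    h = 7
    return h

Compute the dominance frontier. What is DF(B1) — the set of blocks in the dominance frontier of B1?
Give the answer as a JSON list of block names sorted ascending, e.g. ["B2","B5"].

Answer: ["B7", "B8"]

Analysis:
idom tree: B1←B0 B2←B0 B3←B1 B4←B1 B5←B2 B6←B4 B7←B0 B8←B0 B9←B7
Dom at joins:
  B2: preds {B0,B5}: {B0} ∩ {B0,B2,B5} = {B0}; idom=B0
  B7: preds {B3,B5,B6}: {B0,B1,B3} ∩ {B0,B2,B5} ∩ {B0,B1,B4,B6} = {B0}; idom=B0
  B8: preds {B6,B7}: {B0,B1,B4,B6} ∩ {B0,B7} = {B0}; idom=B0

Frontier:
  B2←B0: walk · to B0
  B2←B5: walk B5→B2 to B0
  B7←B3: walk B3→B1 to B0
  B7←B5: walk B5→B2 to B0
  B7←B6: walk B6→B4→B1 to B0
  B8←B6: walk B6→B4→B1 to B0
  B8←B7: walk B7 to B0
  B0: DF=∅
  B1: DF={B7,B8}
  B2: DF={B2,B7}
  B3: DF={B7}
  B4: DF={B7,B8}
  B5: DF={B2,B7}
  B6: DF={B7,B8}
  B7: DF={B8}
  B8: DF=∅
  B9: DF=∅

DF(B1) = ["B7", "B8"]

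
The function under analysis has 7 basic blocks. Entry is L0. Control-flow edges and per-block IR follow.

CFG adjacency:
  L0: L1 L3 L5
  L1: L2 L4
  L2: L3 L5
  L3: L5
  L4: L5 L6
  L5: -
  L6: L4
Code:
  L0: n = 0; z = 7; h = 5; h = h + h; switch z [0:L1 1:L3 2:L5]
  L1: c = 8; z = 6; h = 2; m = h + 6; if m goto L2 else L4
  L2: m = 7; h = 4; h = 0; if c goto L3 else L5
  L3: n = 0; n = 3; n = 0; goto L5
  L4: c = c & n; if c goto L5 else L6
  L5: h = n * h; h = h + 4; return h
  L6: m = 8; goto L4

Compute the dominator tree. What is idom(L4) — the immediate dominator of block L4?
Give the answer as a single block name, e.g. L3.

Answer: L1

Working:
idom tree: L1←L0 L2←L1 L3←L0 L4←L1 L5←L0 L6←L4
Dom∩ at merges:
  L3: preds {L0,L2}: {L0} ∩ {L0,L1,L2} = {L0}; idom=L0
  L4: preds {L1,L6}: {L0,L1} ∩ {L0,L1,L4,L6} = {L0,L1}; idom=L1
  L5: preds {L0,L2,L3,L4}: {L0} ∩ {L0,L1,L2} ∩ {L0,L3} ∩ {L0,L1,L4} = {L0}; idom=L0

idom(L4) = L1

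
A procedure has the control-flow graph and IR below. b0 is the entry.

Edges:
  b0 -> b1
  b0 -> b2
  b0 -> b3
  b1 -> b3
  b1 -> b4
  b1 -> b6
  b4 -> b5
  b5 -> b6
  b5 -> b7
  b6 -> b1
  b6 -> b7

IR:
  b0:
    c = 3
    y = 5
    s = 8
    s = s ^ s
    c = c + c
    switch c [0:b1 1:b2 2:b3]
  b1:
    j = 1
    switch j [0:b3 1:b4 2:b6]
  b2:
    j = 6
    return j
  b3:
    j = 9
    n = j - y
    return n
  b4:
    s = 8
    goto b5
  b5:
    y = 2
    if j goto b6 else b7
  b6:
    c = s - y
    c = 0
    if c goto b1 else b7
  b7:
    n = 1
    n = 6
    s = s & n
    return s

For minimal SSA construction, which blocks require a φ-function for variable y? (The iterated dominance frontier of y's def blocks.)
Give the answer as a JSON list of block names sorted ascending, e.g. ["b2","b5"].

Answer: ["b1", "b3", "b6", "b7"]

Derivation:
idom tree: b1←b0 b2←b0 b3←b0 b4←b1 b5←b4 b6←b1 b7←b1
Join-block Dom:
  b1: preds {b0,b6}: {b0} ∩ {b0,b1,b6} = {b0}; idom=b0
  b3: preds {b0,b1}: {b0} ∩ {b0,b1} = {b0}; idom=b0
  b6: preds {b1,b5}: {b0,b1} ∩ {b0,b1,b4,b5} = {b0,b1}; idom=b1
  b7: preds {b5,b6}: {b0,b1,b4,b5} ∩ {b0,b1,b6} = {b0,b1}; idom=b1

Frontier:
  b1←b0: walk · to b0
  b1←b6: walk b6→b1 to b0
  b3←b0: walk · to b0
  b3←b1: walk b1 to b0
  b6←b1: walk · to b1
  b6←b5: walk b5→b4 to b1
  b7←b5: walk b5→b4 to b1
  b7←b6: walk b6 to b1
  b0: DF=∅
  b1: DF={b1,b3}
  b2: DF=∅
  b3: DF=∅
  b4: DF={b6,b7}
  b5: DF={b6,b7}
  b6: DF={b1,b7}
  b7: DF=∅

φ for y: defs {b0,b5}
  DF⁺ = {b1,b3,b6,b7}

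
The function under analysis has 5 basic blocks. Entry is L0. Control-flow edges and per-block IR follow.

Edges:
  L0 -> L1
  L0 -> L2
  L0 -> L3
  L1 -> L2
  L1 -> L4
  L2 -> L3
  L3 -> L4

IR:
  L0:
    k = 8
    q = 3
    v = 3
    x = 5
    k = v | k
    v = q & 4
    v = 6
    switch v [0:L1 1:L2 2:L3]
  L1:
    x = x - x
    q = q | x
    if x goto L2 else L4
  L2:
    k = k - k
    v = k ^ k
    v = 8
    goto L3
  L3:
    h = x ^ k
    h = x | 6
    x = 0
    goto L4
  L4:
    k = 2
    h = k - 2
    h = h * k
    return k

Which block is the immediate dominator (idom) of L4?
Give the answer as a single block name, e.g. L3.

idom tree: L1←L0 L2←L0 L3←L0 L4←L0
Dom at joins:
  L2: preds {L0,L1}: {L0} ∩ {L0,L1} = {L0}; idom=L0
  L3: preds {L0,L2}: {L0} ∩ {L0,L2} = {L0}; idom=L0
  L4: preds {L1,L3}: {L0,L1} ∩ {L0,L3} = {L0}; idom=L0

idom(L4) = L0

Answer: L0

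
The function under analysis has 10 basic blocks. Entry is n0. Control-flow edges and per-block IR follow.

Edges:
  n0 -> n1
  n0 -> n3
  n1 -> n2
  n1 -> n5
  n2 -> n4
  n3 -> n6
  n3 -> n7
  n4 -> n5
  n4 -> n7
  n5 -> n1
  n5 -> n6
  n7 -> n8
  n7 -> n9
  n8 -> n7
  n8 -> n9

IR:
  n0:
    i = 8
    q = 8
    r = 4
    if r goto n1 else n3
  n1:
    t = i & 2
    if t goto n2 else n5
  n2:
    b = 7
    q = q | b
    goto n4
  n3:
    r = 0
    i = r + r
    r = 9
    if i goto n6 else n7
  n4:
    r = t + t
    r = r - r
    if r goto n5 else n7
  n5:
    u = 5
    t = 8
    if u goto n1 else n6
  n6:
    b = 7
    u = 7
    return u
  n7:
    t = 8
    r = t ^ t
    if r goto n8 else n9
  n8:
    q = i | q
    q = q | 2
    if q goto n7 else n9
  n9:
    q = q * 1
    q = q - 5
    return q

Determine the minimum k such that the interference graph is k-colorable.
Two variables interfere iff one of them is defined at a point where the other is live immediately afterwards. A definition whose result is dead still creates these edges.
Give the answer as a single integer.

Block summaries:
  n0 def {i,q,r} use ∅
  n1 def {t} use {i}
  n2 def {b,q} use {q}
  n3 def {i,r} use ∅
  n4 def {r} use {t}
  n5 def {t,u} use ∅
  n6 def {b,u} use ∅
  n7 def {r,t} use ∅
  n8 def {q} use {i,q}
  n9 def {q} use {q}

Live sets:
  n0 li=∅ lo={i,q}
  n1 li={i,q} lo={i,q,t}
  n2 li={i,q,t} lo={i,q,t}
  n3 li={q} lo={i,q}
  n4 li={i,q,t} lo={i,q}
  n5 li={i,q} lo={i,q}
  n6 li=∅ lo=∅
  n7 li={i,q} lo={i,q}
  n8 li={i,q} lo={i,q}
  n9 li={q} lo=∅

Interfere edges:
  b — {i,q,t}
  i — {b,q,r,t,u}
  q — {b,i,r,t,u}
  r — {i,q}
  t — {b,i,q,u}
  u — {i,q,t}

Chromatic number:
  clique {b,i,q,t} ⇒ need ≥ 4
  4-colouring: R0={i}  R1={q}  R2={r,t}  R3={b,u}
  χ = 4

Answer: 4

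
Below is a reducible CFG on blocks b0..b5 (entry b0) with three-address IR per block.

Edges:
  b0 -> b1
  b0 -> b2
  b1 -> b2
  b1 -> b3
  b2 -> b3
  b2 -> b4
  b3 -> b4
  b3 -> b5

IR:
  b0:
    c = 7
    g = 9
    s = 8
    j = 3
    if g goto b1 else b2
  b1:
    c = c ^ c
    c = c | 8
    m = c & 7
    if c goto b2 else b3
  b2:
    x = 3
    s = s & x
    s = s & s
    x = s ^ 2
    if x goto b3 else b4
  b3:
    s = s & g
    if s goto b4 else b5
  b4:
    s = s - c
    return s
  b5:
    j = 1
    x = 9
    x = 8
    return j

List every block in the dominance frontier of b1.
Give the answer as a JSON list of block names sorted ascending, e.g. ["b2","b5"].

idom tree: b1←b0 b2←b0 b3←b0 b4←b0 b5←b3
Dom at joins:
  b2: preds {b0,b1}: {b0} ∩ {b0,b1} = {b0}; idom=b0
  b3: preds {b1,b2}: {b0,b1} ∩ {b0,b2} = {b0}; idom=b0
  b4: preds {b2,b3}: {b0,b2} ∩ {b0,b3} = {b0}; idom=b0

DF derivation:
  b2←b0: walk · to b0
  b2←b1: walk b1 to b0
  b3←b1: walk b1 to b0
  b3←b2: walk b2 to b0
  b4←b2: walk b2 to b0
  b4←b3: walk b3 to b0
  b0 → ∅
  b1 → {b2,b3}
  b2 → {b3,b4}
  b3 → {b4}
  b4 → ∅
  b5 → ∅

DF(b1) = ["b2", "b3"]

Answer: ["b2", "b3"]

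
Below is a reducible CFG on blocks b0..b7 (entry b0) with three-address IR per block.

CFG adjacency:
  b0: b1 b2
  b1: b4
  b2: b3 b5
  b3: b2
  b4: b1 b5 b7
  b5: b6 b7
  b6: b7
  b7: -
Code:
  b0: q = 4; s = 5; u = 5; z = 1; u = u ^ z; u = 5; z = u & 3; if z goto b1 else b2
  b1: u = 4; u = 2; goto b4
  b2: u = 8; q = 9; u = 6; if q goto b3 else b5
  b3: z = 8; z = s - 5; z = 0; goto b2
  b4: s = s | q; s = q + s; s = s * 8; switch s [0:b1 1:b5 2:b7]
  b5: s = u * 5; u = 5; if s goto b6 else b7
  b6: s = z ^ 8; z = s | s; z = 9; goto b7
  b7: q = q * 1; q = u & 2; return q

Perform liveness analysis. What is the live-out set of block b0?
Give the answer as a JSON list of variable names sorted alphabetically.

Per-block:
  b0: def={q,s,u,z} ue=∅
  b1: def={u} ue=∅
  b2: def={q,u} ue=∅
  b3: def={z} ue={s}
  b4: def={s} ue={q,s}
  b5: def={s,u} ue={u}
  b6: def={s,z} ue={z}
  b7: def={q} ue={q,u}

Backward fixpoint:
  live b0: ∅→{q,s,z}
  live b1: {q,s,z}→{q,s,u,z}
  live b2: {s,z}→{q,s,u,z}
  live b3: {s}→{s,z}
  live b4: {q,s,u,z}→{q,s,u,z}
  live b5: {q,u,z}→{q,u,z}
  live b6: {q,u,z}→{q,u}
  live b7: {q,u}→∅

live-out(b0) = ["q", "s", "z"]

Answer: ["q", "s", "z"]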